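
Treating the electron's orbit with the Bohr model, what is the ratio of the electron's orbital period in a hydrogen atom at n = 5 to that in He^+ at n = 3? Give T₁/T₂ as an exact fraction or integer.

500/27

T ∝ Z^-2 · n^3
T₁/T₂ = (1/2)^-2 · (5/3)^3 = 500/27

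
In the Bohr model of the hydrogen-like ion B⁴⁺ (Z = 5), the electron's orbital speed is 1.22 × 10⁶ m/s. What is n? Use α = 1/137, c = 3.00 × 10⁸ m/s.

9

v_n = Zαc/n ⇒ n = Zαc/v = 5 × 0.00730 × 3.00 × 10⁸ / 1.22 × 10⁶ ≈ 8.97
n = 9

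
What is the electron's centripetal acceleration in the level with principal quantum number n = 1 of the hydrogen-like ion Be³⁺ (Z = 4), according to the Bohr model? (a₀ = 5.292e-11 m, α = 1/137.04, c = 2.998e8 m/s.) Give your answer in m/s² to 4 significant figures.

r = n²a₀/Z = 1.323e-11 m, v = Zαc/n = 8.751e6 m/s
a = v²/r = (8.751e6)² / 1.323e-11 = 5.788e24 m/s²

5.788e24 m/s²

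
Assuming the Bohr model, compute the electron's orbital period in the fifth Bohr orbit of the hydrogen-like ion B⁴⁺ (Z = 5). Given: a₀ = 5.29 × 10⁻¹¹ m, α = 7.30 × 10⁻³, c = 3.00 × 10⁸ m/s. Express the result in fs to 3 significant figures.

r = n²a₀/Z = 5²·5.29 × 10⁻¹¹/5 = 2.64 × 10⁻¹⁰ m
v = Zαc/n = 5·0.00730·3.00 × 10⁸/5 = 2.19 × 10⁶ m/s
T = 2πr/v = 7.59 × 10⁻¹⁶ s = 0.759 fs

0.759 fs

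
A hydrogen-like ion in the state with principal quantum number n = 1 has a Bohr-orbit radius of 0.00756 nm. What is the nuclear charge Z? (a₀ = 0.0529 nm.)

r_n = n²a₀/Z ⇒ Z = n²a₀/r = 1² × 0.0529 / 0.00756 ≈ 7.00
Z = 7

7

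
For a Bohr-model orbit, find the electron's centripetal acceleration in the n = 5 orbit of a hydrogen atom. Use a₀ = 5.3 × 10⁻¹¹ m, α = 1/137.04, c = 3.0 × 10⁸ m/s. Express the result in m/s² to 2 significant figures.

r = n²a₀/Z = 1.3 × 10⁻⁹ m, v = Zαc/n = 4.4 × 10⁵ m/s
a = v²/r = (4.4 × 10⁵)² / 1.3 × 10⁻⁹ = 1.4 × 10²⁰ m/s²

1.4 × 10²⁰ m/s²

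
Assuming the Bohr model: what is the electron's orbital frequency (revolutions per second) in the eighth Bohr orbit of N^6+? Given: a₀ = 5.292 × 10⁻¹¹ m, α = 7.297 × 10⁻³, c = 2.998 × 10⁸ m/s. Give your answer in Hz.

6.297 × 10¹⁴ Hz

r = n²a₀/Z = 4.838 × 10⁻¹⁰ m, v = Zαc/n = 1.914 × 10⁶ m/s
f = v/(2πr) = 6.297 × 10¹⁴ Hz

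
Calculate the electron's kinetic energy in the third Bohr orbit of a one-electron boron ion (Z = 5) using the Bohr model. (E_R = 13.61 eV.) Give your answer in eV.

For a Coulomb orbit the virial theorem gives K = −E_n.
E_n = −E_R·Z²/n², so K = E_R·Z²/n² = 13.61 × 5²/3² = 37.81 eV

37.81 eV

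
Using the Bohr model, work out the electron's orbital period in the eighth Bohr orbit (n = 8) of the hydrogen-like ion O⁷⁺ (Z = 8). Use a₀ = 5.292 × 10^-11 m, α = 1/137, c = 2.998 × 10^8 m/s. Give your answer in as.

1216 as

r = n²a₀/Z = 8²·5.292 × 10^-11/8 = 4.234 × 10^-10 m
v = Zαc/n = 8·0.007299·2.998 × 10^8/8 = 2.188 × 10^6 m/s
T = 2πr/v = 1.216 × 10^-15 s = 1216 as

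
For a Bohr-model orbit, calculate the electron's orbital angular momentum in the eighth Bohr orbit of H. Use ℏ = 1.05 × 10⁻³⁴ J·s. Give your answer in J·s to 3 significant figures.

8.40 × 10⁻³⁴ J·s

L_n = nℏ = 8 × 1.05 × 10⁻³⁴ = 8.40 × 10⁻³⁴ J·s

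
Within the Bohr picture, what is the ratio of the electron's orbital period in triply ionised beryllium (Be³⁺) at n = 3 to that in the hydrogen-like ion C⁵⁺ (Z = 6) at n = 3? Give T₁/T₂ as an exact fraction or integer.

T ∝ Z^-2 · n^3
T₁/T₂ = (4/6)^-2 · (3/3)^3 = 9/4

9/4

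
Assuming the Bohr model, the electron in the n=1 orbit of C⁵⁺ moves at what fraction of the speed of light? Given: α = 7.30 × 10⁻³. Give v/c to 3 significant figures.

v_n = Zαc/n, so v/c = Zα/n = 6 × 0.00730 / 1 = 0.0438

0.0438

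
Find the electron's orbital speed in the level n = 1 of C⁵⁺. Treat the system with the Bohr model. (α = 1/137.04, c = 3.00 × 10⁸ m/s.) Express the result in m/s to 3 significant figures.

1.31 × 10⁷ m/s

v_n = Zαc/n = 6 × 0.00730 × 3.00 × 10⁸ / 1
    = 1.31 × 10⁷ m/s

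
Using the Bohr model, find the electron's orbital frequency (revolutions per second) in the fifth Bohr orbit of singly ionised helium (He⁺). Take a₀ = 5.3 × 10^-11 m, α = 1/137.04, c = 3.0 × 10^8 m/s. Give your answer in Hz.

2.1 × 10^14 Hz

r = n²a₀/Z = 6.6 × 10^-10 m, v = Zαc/n = 8.8 × 10^5 m/s
f = v/(2πr) = 2.1 × 10^14 Hz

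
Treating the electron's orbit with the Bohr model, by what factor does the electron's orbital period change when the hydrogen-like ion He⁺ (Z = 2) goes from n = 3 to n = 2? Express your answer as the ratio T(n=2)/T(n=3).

8/27

T ∝ Z^-2 · n^3; with Z fixed, T ∝ n^3.
T(n=2)/T(n=3) = (2/3)^3 = 8/27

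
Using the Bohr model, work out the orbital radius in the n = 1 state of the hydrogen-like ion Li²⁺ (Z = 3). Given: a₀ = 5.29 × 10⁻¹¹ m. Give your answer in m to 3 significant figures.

r_n = n²a₀/Z = 1² × 5.29 × 10⁻¹¹ / 3
    = 1 × 5.29 × 10⁻¹¹ / 3 = 1.76 × 10⁻¹¹ m

1.76 × 10⁻¹¹ m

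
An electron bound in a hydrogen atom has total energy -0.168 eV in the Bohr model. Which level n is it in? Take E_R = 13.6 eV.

9

E_n = −E_R Z²/n² ⇒ n² = E_R Z²/(−E_n) = 13.6 × 1² / 0.168 ≈ 80.95
n = 9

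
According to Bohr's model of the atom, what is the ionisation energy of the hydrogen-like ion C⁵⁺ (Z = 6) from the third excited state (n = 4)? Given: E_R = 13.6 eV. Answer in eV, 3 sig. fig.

E_n = −E_R·Z²/n² = −13.6 × 6²/4² eV = -30.6 eV
Ionisation energy = −E_n = 30.6 eV

30.6 eV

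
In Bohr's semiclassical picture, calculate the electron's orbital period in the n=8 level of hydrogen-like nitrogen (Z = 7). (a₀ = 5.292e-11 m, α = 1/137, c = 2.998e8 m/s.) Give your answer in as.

r = n²a₀/Z = 8²·5.292e-11/7 = 4.838e-10 m
v = Zαc/n = 7·0.007299·2.998e8/8 = 1.915e6 m/s
T = 2πr/v = 1.588e-15 s = 1588 as

1588 as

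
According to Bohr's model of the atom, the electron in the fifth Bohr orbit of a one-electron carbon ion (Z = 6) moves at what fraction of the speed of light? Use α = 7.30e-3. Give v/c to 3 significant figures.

v_n = Zαc/n, so v/c = Zα/n = 6 × 0.00730 / 5 = 0.00876

0.00876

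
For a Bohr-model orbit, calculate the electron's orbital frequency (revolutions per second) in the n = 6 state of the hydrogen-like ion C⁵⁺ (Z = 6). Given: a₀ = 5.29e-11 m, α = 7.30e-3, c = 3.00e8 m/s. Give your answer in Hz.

1.10e15 Hz

r = n²a₀/Z = 3.17e-10 m, v = Zαc/n = 2.19e6 m/s
f = v/(2πr) = 1.10e15 Hz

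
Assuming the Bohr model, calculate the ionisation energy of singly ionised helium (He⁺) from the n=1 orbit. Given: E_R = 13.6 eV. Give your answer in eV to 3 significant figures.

E_n = −E_R·Z²/n² = −13.6 × 2²/1² eV = -54.4 eV
Ionisation energy = −E_n = 54.4 eV

54.4 eV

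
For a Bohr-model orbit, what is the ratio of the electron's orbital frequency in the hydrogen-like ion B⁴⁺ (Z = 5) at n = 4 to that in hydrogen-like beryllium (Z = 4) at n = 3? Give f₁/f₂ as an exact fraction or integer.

675/1024

f ∝ Z^2 · n^-3
f₁/f₂ = (5/4)^2 · (4/3)^-3 = 675/1024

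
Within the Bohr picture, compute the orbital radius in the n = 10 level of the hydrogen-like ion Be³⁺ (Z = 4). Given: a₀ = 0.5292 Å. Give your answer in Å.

13.23 Å

r_n = n²a₀/Z = 10² × 0.5292 / 4
    = 100 × 0.5292 / 4 = 13.23 Å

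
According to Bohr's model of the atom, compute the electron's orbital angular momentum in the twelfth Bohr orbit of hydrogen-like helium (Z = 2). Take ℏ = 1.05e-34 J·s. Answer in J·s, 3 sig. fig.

L_n = nℏ = 12 × 1.05e-34 = 1.26e-33 J·s

1.26e-33 J·s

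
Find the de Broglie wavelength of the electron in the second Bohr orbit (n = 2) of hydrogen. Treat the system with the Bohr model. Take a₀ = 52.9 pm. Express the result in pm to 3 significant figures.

665 pm

The Bohr quantisation condition is nλ = 2πr_n.
r_n = n²a₀/Z = 212 pm
λ = 2πr_n/n = 2π·212/2 = 665 pm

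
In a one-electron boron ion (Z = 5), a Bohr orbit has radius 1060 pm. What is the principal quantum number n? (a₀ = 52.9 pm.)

r_n = n²a₀/Z ⇒ n² = rZ/a₀ = 1060 × 5 / 52.9 ≈ 100.19
n = 10

10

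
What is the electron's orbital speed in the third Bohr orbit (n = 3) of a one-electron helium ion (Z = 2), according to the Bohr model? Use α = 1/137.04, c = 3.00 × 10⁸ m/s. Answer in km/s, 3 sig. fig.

v_n = Zαc/n = 2 × 0.00730 × 3.00 × 10⁸ / 3
    = 1460 km/s

1460 km/s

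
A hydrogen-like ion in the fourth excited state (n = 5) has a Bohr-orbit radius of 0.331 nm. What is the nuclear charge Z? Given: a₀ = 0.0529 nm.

4

r_n = n²a₀/Z ⇒ Z = n²a₀/r = 5² × 0.0529 / 0.331 ≈ 4.00
Z = 4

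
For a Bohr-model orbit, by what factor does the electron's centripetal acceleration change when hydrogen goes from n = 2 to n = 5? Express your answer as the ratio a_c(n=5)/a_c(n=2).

16/625

a_c ∝ Z^3 · n^-4; with Z fixed, a_c ∝ n^-4.
a_c(n=5)/a_c(n=2) = (5/2)^-4 = 16/625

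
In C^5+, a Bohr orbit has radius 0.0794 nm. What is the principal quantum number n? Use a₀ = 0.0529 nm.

r_n = n²a₀/Z ⇒ n² = rZ/a₀ = 0.0794 × 6 / 0.0529 ≈ 9.01
n = 3

3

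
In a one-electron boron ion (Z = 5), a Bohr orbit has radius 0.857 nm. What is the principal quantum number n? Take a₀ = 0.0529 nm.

r_n = n²a₀/Z ⇒ n² = rZ/a₀ = 0.857 × 5 / 0.0529 ≈ 81.00
n = 9

9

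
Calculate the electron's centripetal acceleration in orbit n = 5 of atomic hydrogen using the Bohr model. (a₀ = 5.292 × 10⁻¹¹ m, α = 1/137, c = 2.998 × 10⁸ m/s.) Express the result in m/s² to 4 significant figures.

1.448 × 10²⁰ m/s²

r = n²a₀/Z = 1.323 × 10⁻⁹ m, v = Zαc/n = 4.377 × 10⁵ m/s
a = v²/r = (4.377 × 10⁵)² / 1.323 × 10⁻⁹ = 1.448 × 10²⁰ m/s²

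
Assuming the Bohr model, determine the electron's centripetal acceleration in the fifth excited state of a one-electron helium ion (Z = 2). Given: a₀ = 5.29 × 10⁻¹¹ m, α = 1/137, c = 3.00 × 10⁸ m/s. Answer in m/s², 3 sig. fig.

5.60 × 10²⁰ m/s²

r = n²a₀/Z = 9.52 × 10⁻¹⁰ m, v = Zαc/n = 7.30 × 10⁵ m/s
a = v²/r = (7.30 × 10⁵)² / 9.52 × 10⁻¹⁰ = 5.60 × 10²⁰ m/s²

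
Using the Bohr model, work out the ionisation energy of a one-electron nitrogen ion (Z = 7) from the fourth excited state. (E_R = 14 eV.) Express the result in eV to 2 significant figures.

27 eV

E_n = −E_R·Z²/n² = −14 × 7²/5² eV = -27 eV
Ionisation energy = −E_n = 27 eV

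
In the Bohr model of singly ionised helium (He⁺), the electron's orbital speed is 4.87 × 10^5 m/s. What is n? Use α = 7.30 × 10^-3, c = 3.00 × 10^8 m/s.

v_n = Zαc/n ⇒ n = Zαc/v = 2 × 0.00730 × 3.00 × 10^8 / 4.87 × 10^5 ≈ 8.99
n = 9

9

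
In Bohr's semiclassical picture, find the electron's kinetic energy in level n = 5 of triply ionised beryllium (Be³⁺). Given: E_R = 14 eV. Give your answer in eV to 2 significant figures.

9.0 eV

For a Coulomb orbit the virial theorem gives K = −E_n.
E_n = −E_R·Z²/n², so K = E_R·Z²/n² = 14 × 4²/5² = 9.0 eV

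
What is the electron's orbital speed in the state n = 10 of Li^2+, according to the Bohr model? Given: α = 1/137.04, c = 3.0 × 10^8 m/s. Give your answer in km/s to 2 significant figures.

v_n = Zαc/n = 3 × 0.0073 × 3.0 × 10^8 / 10
    = 660 km/s

660 km/s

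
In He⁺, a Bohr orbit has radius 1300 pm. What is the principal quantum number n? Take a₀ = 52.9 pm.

r_n = n²a₀/Z ⇒ n² = rZ/a₀ = 1300 × 2 / 52.9 ≈ 49.15
n = 7

7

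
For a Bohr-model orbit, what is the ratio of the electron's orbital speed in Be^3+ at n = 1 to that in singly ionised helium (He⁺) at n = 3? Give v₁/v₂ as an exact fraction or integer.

v ∝ Z^1 · n^-1
v₁/v₂ = (4/2)^1 · (1/3)^-1 = 6

6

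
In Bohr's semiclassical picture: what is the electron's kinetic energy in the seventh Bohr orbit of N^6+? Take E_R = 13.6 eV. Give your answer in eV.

13.6 eV

For a Coulomb orbit the virial theorem gives K = −E_n.
E_n = −E_R·Z²/n², so K = E_R·Z²/n² = 13.6 × 7²/7² = 13.6 eV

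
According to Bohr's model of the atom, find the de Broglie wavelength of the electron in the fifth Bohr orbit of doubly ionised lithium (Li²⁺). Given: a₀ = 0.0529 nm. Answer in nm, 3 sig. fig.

The Bohr quantisation condition is nλ = 2πr_n.
r_n = n²a₀/Z = 0.441 nm
λ = 2πr_n/n = 2π·0.441/5 = 0.554 nm

0.554 nm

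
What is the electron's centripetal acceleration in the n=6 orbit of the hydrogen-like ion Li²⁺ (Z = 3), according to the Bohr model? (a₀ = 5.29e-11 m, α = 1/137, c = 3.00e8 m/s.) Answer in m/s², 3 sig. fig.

r = n²a₀/Z = 6.35e-10 m, v = Zαc/n = 1.09e6 m/s
a = v²/r = (1.09e6)² / 6.35e-10 = 1.89e21 m/s²

1.89e21 m/s²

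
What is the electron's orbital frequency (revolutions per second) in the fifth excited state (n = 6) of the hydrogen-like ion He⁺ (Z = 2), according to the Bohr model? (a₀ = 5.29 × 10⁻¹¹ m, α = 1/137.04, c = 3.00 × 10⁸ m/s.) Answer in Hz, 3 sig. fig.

r = n²a₀/Z = 9.52 × 10⁻¹⁰ m, v = Zαc/n = 7.30 × 10⁵ m/s
f = v/(2πr) = 1.22 × 10¹⁴ Hz

1.22 × 10¹⁴ Hz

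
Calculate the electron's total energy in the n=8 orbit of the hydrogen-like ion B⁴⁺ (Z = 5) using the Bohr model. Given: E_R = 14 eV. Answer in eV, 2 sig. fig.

E_n = −E_R·Z²/n² = −14 × 5²/8² = -5.5 eV

-5.5 eV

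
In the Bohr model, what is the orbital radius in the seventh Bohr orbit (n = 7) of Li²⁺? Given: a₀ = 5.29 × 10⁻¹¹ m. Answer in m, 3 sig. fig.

8.64 × 10⁻¹⁰ m

r_n = n²a₀/Z = 7² × 5.29 × 10⁻¹¹ / 3
    = 49 × 5.29 × 10⁻¹¹ / 3 = 8.64 × 10⁻¹⁰ m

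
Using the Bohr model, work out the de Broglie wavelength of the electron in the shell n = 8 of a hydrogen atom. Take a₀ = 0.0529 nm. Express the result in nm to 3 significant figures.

The Bohr quantisation condition is nλ = 2πr_n.
r_n = n²a₀/Z = 3.39 nm
λ = 2πr_n/n = 2π·3.39/8 = 2.66 nm

2.66 nm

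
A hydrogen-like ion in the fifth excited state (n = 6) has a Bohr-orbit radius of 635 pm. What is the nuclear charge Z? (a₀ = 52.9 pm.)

r_n = n²a₀/Z ⇒ Z = n²a₀/r = 6² × 52.9 / 635 ≈ 3.00
Z = 3

3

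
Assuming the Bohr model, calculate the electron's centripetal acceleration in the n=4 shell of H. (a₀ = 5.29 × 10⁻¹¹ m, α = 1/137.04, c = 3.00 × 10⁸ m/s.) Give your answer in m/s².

r = n²a₀/Z = 8.46 × 10⁻¹⁰ m, v = Zαc/n = 5.47 × 10⁵ m/s
a = v²/r = (5.47 × 10⁵)² / 8.46 × 10⁻¹⁰ = 3.54 × 10²⁰ m/s²

3.54 × 10²⁰ m/s²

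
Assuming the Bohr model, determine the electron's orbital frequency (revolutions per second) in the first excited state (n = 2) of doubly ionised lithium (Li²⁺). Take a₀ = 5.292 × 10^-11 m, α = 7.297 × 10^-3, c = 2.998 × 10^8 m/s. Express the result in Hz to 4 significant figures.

7.402 × 10^15 Hz

r = n²a₀/Z = 7.056 × 10^-11 m, v = Zαc/n = 3.281 × 10^6 m/s
f = v/(2πr) = 7.402 × 10^15 Hz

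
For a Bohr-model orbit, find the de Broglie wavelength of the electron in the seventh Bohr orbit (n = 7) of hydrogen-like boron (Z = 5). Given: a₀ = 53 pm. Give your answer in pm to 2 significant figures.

The Bohr quantisation condition is nλ = 2πr_n.
r_n = n²a₀/Z = 520 pm
λ = 2πr_n/n = 2π·520/7 = 470 pm

470 pm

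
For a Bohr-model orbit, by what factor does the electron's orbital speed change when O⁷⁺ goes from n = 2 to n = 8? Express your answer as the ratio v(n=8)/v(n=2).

1/4

v ∝ Z^1 · n^-1; with Z fixed, v ∝ n^-1.
v(n=8)/v(n=2) = (8/2)^-1 = 1/4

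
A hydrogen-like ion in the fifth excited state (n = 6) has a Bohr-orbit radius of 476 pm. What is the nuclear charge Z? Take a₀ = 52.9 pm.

r_n = n²a₀/Z ⇒ Z = n²a₀/r = 6² × 52.9 / 476 ≈ 4.00
Z = 4

4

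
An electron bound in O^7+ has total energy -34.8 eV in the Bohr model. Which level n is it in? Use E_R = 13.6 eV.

E_n = −E_R Z²/n² ⇒ n² = E_R Z²/(−E_n) = 13.6 × 8² / 34.8 ≈ 25.01
n = 5

5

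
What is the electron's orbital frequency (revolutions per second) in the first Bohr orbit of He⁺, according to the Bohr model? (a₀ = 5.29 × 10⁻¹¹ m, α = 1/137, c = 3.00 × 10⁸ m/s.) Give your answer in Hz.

r = n²a₀/Z = 2.65 × 10⁻¹¹ m, v = Zαc/n = 4.38 × 10⁶ m/s
f = v/(2πr) = 2.64 × 10¹⁶ Hz

2.64 × 10¹⁶ Hz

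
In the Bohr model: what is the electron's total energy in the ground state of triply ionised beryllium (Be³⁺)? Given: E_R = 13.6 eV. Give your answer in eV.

E_n = −E_R·Z²/n² = −13.6 × 4²/1² = -218 eV

-218 eV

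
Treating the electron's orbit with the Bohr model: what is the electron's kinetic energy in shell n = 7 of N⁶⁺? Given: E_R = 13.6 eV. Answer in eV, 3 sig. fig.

13.6 eV

For a Coulomb orbit the virial theorem gives K = −E_n.
E_n = −E_R·Z²/n², so K = E_R·Z²/n² = 13.6 × 7²/7² = 13.6 eV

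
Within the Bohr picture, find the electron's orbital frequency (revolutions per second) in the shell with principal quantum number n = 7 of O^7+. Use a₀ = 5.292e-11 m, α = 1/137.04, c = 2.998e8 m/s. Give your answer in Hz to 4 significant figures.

1.228e15 Hz

r = n²a₀/Z = 3.241e-10 m, v = Zαc/n = 2.500e6 m/s
f = v/(2πr) = 1.228e15 Hz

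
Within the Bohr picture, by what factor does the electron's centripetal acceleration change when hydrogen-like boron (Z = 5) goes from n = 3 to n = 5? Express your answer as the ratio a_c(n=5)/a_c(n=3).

a_c ∝ Z^3 · n^-4; with Z fixed, a_c ∝ n^-4.
a_c(n=5)/a_c(n=3) = (5/3)^-4 = 81/625

81/625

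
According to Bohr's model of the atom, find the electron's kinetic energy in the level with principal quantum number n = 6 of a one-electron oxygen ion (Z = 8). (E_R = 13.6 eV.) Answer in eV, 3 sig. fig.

For a Coulomb orbit the virial theorem gives K = −E_n.
E_n = −E_R·Z²/n², so K = E_R·Z²/n² = 13.6 × 8²/6² = 24.2 eV

24.2 eV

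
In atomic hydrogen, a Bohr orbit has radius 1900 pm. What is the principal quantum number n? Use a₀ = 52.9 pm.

r_n = n²a₀/Z ⇒ n² = rZ/a₀ = 1900 × 1 / 52.9 ≈ 35.92
n = 6

6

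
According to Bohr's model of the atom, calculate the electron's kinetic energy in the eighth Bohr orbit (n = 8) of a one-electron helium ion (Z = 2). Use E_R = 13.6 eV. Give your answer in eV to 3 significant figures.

For a Coulomb orbit the virial theorem gives K = −E_n.
E_n = −E_R·Z²/n², so K = E_R·Z²/n² = 13.6 × 2²/8² = 0.850 eV

0.850 eV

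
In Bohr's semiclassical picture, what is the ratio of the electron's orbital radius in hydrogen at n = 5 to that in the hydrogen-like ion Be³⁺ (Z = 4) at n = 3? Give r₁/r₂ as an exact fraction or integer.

100/9

r ∝ Z^-1 · n^2
r₁/r₂ = (1/4)^-1 · (5/3)^2 = 100/9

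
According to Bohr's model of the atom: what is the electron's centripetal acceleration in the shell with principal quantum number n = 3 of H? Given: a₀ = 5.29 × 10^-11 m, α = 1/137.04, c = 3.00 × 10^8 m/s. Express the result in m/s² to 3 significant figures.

r = n²a₀/Z = 4.76 × 10^-10 m, v = Zαc/n = 7.30 × 10^5 m/s
a = v²/r = (7.30 × 10^5)² / 4.76 × 10^-10 = 1.12 × 10^21 m/s²

1.12 × 10^21 m/s²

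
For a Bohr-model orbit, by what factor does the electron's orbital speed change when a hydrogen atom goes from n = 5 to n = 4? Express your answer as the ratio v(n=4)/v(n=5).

v ∝ Z^1 · n^-1; with Z fixed, v ∝ n^-1.
v(n=4)/v(n=5) = (4/5)^-1 = 5/4

5/4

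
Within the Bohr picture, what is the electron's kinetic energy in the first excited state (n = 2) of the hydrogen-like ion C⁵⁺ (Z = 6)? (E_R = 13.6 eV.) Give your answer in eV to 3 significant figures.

For a Coulomb orbit the virial theorem gives K = −E_n.
E_n = −E_R·Z²/n², so K = E_R·Z²/n² = 13.6 × 6²/2² = 122 eV

122 eV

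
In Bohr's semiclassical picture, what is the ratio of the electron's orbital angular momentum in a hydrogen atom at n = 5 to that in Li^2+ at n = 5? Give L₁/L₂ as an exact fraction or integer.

1

L = nℏ is independent of Z.
L₁/L₂ = n₁/n₂ = 5/5 = 1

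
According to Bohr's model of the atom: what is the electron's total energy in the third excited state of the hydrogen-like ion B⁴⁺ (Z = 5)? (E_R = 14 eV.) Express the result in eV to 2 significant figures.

-22 eV

E_n = −E_R·Z²/n² = −14 × 5²/4² = -22 eV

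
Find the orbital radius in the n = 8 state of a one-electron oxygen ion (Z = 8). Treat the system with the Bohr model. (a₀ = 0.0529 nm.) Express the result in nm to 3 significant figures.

0.423 nm

r_n = n²a₀/Z = 8² × 0.0529 / 8
    = 64 × 0.0529 / 8 = 0.423 nm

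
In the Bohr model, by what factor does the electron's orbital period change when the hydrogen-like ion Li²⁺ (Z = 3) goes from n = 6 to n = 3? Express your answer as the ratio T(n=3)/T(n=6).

1/8

T ∝ Z^-2 · n^3; with Z fixed, T ∝ n^3.
T(n=3)/T(n=6) = (3/6)^3 = 1/8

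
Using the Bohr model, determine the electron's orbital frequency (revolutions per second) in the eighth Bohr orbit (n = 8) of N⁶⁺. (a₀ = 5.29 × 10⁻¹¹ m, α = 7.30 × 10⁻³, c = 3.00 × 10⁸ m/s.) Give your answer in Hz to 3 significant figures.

6.31 × 10¹⁴ Hz

r = n²a₀/Z = 4.84 × 10⁻¹⁰ m, v = Zαc/n = 1.92 × 10⁶ m/s
f = v/(2πr) = 6.31 × 10¹⁴ Hz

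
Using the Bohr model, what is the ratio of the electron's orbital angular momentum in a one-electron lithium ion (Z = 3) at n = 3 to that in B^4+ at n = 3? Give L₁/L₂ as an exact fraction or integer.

1

L = nℏ is independent of Z.
L₁/L₂ = n₁/n₂ = 3/3 = 1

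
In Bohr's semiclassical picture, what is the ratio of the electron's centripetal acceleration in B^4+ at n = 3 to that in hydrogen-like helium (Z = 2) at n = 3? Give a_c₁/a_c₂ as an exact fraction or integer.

a_c ∝ Z^3 · n^-4
a_c₁/a_c₂ = (5/2)^3 · (3/3)^-4 = 125/8

125/8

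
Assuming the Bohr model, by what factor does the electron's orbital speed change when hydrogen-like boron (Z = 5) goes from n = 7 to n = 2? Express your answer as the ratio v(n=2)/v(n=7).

v ∝ Z^1 · n^-1; with Z fixed, v ∝ n^-1.
v(n=2)/v(n=7) = (2/7)^-1 = 7/2

7/2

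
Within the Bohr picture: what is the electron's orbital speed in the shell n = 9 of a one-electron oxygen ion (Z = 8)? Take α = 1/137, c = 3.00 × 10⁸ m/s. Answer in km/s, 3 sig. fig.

v_n = Zαc/n = 8 × 0.00730 × 3.00 × 10⁸ / 9
    = 1950 km/s

1950 km/s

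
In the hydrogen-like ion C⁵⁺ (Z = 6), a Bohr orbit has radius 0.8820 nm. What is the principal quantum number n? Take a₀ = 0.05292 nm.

r_n = n²a₀/Z ⇒ n² = rZ/a₀ = 0.8820 × 6 / 0.05292 ≈ 100.00
n = 10

10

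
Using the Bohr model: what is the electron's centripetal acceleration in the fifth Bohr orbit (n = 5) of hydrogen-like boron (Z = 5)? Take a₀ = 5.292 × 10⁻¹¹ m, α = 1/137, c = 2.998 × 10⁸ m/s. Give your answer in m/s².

r = n²a₀/Z = 2.646 × 10⁻¹⁰ m, v = Zαc/n = 2.188 × 10⁶ m/s
a = v²/r = (2.188 × 10⁶)² / 2.646 × 10⁻¹⁰ = 1.810 × 10²² m/s²

1.810 × 10²² m/s²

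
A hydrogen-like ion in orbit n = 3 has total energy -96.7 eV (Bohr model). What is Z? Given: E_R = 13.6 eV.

8

E_n = −E_R Z²/n² ⇒ Z² = −E_n n²/E_R = 96.7 × 3² / 13.6 ≈ 63.99
Z = 8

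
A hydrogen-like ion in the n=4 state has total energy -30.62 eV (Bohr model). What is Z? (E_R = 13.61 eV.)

6

E_n = −E_R Z²/n² ⇒ Z² = −E_n n²/E_R = 30.62 × 4² / 13.61 ≈ 36.00
Z = 6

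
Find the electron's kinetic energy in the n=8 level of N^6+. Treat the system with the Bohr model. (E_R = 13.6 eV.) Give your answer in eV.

10.4 eV

For a Coulomb orbit the virial theorem gives K = −E_n.
E_n = −E_R·Z²/n², so K = E_R·Z²/n² = 13.6 × 7²/8² = 10.4 eV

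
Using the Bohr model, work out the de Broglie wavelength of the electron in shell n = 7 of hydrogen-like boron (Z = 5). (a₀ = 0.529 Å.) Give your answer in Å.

The Bohr quantisation condition is nλ = 2πr_n.
r_n = n²a₀/Z = 5.18 Å
λ = 2πr_n/n = 2π·5.18/7 = 4.65 Å

4.65 Å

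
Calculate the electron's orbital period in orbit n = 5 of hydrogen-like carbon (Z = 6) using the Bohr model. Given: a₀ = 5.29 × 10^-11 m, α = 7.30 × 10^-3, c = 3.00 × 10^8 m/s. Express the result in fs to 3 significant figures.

0.527 fs

r = n²a₀/Z = 5²·5.29 × 10^-11/6 = 2.20 × 10^-10 m
v = Zαc/n = 6·0.00730·3.00 × 10^8/5 = 2.63 × 10^6 m/s
T = 2πr/v = 5.27 × 10^-16 s = 0.527 fs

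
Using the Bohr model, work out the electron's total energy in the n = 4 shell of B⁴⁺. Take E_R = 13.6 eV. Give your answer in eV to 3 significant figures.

E_n = −E_R·Z²/n² = −13.6 × 5²/4² = -21.2 eV

-21.2 eV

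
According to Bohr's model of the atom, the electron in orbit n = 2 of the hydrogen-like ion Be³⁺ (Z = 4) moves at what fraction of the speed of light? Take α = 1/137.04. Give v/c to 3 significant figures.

v_n = Zαc/n, so v/c = Zα/n = 4 × 0.00730 / 2 = 0.0146

0.0146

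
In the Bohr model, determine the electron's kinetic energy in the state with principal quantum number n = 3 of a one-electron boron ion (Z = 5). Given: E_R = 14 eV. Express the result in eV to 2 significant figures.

39 eV

For a Coulomb orbit the virial theorem gives K = −E_n.
E_n = −E_R·Z²/n², so K = E_R·Z²/n² = 14 × 5²/3² = 39 eV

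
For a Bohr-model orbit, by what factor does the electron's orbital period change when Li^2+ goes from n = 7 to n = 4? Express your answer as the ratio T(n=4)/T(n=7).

64/343

T ∝ Z^-2 · n^3; with Z fixed, T ∝ n^3.
T(n=4)/T(n=7) = (4/7)^3 = 64/343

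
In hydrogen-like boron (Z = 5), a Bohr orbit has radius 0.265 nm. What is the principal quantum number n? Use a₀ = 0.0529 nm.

5

r_n = n²a₀/Z ⇒ n² = rZ/a₀ = 0.265 × 5 / 0.0529 ≈ 25.05
n = 5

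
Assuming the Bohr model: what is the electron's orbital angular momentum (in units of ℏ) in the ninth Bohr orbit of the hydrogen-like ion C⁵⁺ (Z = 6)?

9

L_n = nℏ, so L/ℏ = n = 9.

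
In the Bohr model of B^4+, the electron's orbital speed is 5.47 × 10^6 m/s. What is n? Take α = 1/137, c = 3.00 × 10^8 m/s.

2

v_n = Zαc/n ⇒ n = Zαc/v = 5 × 0.00730 × 3.00 × 10^8 / 5.47 × 10^6 ≈ 2.00
n = 2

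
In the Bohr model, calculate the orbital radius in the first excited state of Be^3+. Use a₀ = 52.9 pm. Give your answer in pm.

52.9 pm

r_n = n²a₀/Z = 2² × 52.9 / 4
    = 4 × 52.9 / 4 = 52.9 pm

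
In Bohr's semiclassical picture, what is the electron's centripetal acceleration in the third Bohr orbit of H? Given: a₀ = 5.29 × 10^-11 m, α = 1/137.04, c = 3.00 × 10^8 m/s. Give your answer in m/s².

r = n²a₀/Z = 4.76 × 10^-10 m, v = Zαc/n = 7.30 × 10^5 m/s
a = v²/r = (7.30 × 10^5)² / 4.76 × 10^-10 = 1.12 × 10^21 m/s²

1.12 × 10^21 m/s²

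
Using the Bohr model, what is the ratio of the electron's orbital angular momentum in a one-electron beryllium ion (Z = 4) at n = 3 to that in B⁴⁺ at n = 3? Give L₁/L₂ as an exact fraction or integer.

1

L = nℏ is independent of Z.
L₁/L₂ = n₁/n₂ = 3/3 = 1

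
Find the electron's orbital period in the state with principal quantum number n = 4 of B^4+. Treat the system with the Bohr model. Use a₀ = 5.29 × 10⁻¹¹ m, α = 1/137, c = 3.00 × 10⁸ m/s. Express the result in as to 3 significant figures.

r = n²a₀/Z = 4²·5.29 × 10⁻¹¹/5 = 1.69 × 10⁻¹⁰ m
v = Zαc/n = 5·0.00730·3.00 × 10⁸/4 = 2.74 × 10⁶ m/s
T = 2πr/v = 3.89 × 10⁻¹⁶ s = 389 as

389 as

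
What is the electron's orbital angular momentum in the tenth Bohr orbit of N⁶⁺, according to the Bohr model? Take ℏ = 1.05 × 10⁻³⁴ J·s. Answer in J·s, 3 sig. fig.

L_n = nℏ = 10 × 1.05 × 10⁻³⁴ = 1.05 × 10⁻³³ J·s

1.05 × 10⁻³³ J·s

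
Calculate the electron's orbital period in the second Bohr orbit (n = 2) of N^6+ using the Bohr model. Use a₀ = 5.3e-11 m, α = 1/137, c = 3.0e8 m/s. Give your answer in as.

r = n²a₀/Z = 2²·5.3e-11/7 = 3.0e-11 m
v = Zαc/n = 7·0.0073·3.0e8/2 = 7.7e6 m/s
T = 2πr/v = 2.5e-17 s = 25 as

25 as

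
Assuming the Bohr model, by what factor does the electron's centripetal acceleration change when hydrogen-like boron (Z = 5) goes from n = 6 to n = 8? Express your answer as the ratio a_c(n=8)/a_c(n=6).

81/256

a_c ∝ Z^3 · n^-4; with Z fixed, a_c ∝ n^-4.
a_c(n=8)/a_c(n=6) = (8/6)^-4 = 81/256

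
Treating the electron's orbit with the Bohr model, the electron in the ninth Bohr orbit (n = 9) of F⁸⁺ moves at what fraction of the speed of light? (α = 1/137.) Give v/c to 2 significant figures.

v_n = Zαc/n, so v/c = Zα/n = 9 × 0.0073 / 9 = 0.0073

0.0073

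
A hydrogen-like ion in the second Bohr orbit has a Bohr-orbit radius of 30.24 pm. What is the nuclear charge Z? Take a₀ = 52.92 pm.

r_n = n²a₀/Z ⇒ Z = n²a₀/r = 2² × 52.92 / 30.24 ≈ 7.00
Z = 7

7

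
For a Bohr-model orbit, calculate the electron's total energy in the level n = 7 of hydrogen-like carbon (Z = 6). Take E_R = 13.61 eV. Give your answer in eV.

E_n = −E_R·Z²/n² = −13.61 × 6²/7² = -9.999 eV

-9.999 eV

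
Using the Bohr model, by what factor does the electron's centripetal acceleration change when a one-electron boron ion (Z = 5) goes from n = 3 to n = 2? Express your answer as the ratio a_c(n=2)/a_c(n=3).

81/16

a_c ∝ Z^3 · n^-4; with Z fixed, a_c ∝ n^-4.
a_c(n=2)/a_c(n=3) = (2/3)^-4 = 81/16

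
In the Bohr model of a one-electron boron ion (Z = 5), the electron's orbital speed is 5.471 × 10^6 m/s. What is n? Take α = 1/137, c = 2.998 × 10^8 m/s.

2

v_n = Zαc/n ⇒ n = Zαc/v = 5 × 0.007299 × 2.998 × 10^8 / 5.471 × 10^6 ≈ 2.00
n = 2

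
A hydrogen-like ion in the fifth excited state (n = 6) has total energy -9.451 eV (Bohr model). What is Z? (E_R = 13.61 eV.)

E_n = −E_R Z²/n² ⇒ Z² = −E_n n²/E_R = 9.451 × 6² / 13.61 ≈ 25.00
Z = 5

5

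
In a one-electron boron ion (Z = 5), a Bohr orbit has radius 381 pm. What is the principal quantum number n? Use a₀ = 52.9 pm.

6

r_n = n²a₀/Z ⇒ n² = rZ/a₀ = 381 × 5 / 52.9 ≈ 36.01
n = 6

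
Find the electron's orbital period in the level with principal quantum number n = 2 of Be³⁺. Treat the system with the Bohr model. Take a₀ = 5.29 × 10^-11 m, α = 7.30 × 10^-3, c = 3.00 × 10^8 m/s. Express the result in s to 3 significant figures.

r = n²a₀/Z = 2²·5.29 × 10^-11/4 = 5.29 × 10^-11 m
v = Zαc/n = 4·0.00730·3.00 × 10^8/2 = 4.38 × 10^6 m/s
T = 2πr/v = 7.59 × 10^-17 s

7.59 × 10^-17 s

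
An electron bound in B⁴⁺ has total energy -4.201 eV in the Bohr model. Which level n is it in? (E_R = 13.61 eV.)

E_n = −E_R Z²/n² ⇒ n² = E_R Z²/(−E_n) = 13.61 × 5² / 4.201 ≈ 80.99
n = 9

9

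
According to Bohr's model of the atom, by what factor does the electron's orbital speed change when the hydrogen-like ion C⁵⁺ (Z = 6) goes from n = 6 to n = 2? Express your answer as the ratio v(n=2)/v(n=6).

v ∝ Z^1 · n^-1; with Z fixed, v ∝ n^-1.
v(n=2)/v(n=6) = (2/6)^-1 = 3

3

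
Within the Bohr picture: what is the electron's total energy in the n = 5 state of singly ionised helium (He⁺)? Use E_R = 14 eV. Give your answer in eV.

-2.2 eV

E_n = −E_R·Z²/n² = −14 × 2²/5² = -2.2 eV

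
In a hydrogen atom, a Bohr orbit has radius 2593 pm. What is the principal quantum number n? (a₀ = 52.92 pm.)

7

r_n = n²a₀/Z ⇒ n² = rZ/a₀ = 2593 × 1 / 52.92 ≈ 49.00
n = 7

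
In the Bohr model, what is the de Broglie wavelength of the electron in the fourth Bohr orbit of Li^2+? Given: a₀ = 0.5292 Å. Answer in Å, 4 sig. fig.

4.433 Å

The Bohr quantisation condition is nλ = 2πr_n.
r_n = n²a₀/Z = 2.822 Å
λ = 2πr_n/n = 2π·2.822/4 = 4.433 Å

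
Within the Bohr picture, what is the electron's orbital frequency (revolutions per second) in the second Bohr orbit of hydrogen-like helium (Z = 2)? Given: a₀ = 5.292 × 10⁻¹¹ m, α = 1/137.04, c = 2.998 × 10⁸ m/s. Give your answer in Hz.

r = n²a₀/Z = 1.058 × 10⁻¹⁰ m, v = Zαc/n = 2.188 × 10⁶ m/s
f = v/(2πr) = 3.290 × 10¹⁵ Hz

3.290 × 10¹⁵ Hz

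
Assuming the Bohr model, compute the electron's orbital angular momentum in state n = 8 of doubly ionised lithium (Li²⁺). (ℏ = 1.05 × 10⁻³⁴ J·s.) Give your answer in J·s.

L_n = nℏ = 8 × 1.05 × 10⁻³⁴ = 8.40 × 10⁻³⁴ J·s

8.40 × 10⁻³⁴ J·s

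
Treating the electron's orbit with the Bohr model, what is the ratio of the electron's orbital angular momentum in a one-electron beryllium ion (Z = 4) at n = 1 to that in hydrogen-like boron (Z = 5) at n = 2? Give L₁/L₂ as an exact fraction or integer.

L = nℏ is independent of Z.
L₁/L₂ = n₁/n₂ = 1/2 = 1/2

1/2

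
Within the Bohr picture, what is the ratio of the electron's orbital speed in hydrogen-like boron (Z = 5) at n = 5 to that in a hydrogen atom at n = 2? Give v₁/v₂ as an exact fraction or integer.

v ∝ Z^1 · n^-1
v₁/v₂ = (5/1)^1 · (5/2)^-1 = 2

2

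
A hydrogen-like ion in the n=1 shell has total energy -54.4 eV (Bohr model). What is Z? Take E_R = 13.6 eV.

E_n = −E_R Z²/n² ⇒ Z² = −E_n n²/E_R = 54.4 × 1² / 13.6 ≈ 4.00
Z = 2

2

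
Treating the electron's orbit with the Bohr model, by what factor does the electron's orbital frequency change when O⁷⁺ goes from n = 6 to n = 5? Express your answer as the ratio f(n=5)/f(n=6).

f ∝ Z^2 · n^-3; with Z fixed, f ∝ n^-3.
f(n=5)/f(n=6) = (5/6)^-3 = 216/125

216/125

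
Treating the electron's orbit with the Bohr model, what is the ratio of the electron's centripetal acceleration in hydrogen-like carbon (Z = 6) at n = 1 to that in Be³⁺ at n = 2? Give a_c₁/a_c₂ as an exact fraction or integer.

a_c ∝ Z^3 · n^-4
a_c₁/a_c₂ = (6/4)^3 · (1/2)^-4 = 54

54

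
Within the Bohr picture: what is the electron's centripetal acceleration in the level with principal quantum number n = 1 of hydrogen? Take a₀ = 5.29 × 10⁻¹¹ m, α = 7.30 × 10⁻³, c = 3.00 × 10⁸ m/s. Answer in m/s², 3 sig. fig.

9.07 × 10²² m/s²

r = n²a₀/Z = 5.29 × 10⁻¹¹ m, v = Zαc/n = 2.19 × 10⁶ m/s
a = v²/r = (2.19 × 10⁶)² / 5.29 × 10⁻¹¹ = 9.07 × 10²² m/s²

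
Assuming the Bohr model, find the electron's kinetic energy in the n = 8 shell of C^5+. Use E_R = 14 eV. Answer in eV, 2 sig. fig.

7.9 eV

For a Coulomb orbit the virial theorem gives K = −E_n.
E_n = −E_R·Z²/n², so K = E_R·Z²/n² = 14 × 6²/8² = 7.9 eV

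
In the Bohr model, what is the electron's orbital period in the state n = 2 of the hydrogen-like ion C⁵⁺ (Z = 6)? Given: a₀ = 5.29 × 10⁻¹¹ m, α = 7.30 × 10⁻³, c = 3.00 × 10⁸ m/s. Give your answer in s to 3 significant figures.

r = n²a₀/Z = 2²·5.29 × 10⁻¹¹/6 = 3.53 × 10⁻¹¹ m
v = Zαc/n = 6·0.00730·3.00 × 10⁸/2 = 6.57 × 10⁶ m/s
T = 2πr/v = 3.37 × 10⁻¹⁷ s

3.37 × 10⁻¹⁷ s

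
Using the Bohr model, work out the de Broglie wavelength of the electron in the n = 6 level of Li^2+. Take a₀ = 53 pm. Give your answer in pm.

670 pm

The Bohr quantisation condition is nλ = 2πr_n.
r_n = n²a₀/Z = 640 pm
λ = 2πr_n/n = 2π·640/6 = 670 pm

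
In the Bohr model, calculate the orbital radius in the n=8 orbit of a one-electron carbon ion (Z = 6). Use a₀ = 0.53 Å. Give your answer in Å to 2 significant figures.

r_n = n²a₀/Z = 8² × 0.53 / 6
    = 64 × 0.53 / 6 = 5.7 Å

5.7 Å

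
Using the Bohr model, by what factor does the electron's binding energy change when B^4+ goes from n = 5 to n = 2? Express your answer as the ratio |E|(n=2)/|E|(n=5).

25/4

|E| ∝ Z^2 · n^-2; with Z fixed, |E| ∝ n^-2.
|E|(n=2)/|E|(n=5) = (2/5)^-2 = 25/4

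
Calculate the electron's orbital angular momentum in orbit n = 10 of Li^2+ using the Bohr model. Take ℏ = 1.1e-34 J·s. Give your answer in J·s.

L_n = nℏ = 10 × 1.1e-34 = 1.1e-33 J·s

1.1e-33 J·s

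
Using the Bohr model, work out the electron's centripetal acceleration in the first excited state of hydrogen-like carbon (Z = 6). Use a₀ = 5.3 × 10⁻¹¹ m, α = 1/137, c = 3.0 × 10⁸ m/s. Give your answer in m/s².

1.2 × 10²⁴ m/s²

r = n²a₀/Z = 3.5 × 10⁻¹¹ m, v = Zαc/n = 6.6 × 10⁶ m/s
a = v²/r = (6.6 × 10⁶)² / 3.5 × 10⁻¹¹ = 1.2 × 10²⁴ m/s²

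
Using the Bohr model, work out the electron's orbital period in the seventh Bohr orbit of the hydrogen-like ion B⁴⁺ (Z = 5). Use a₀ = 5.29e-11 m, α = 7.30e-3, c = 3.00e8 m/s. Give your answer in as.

r = n²a₀/Z = 7²·5.29e-11/5 = 5.18e-10 m
v = Zαc/n = 5·0.00730·3.00e8/7 = 1.56e6 m/s
T = 2πr/v = 2.08e-15 s = 2080 as

2080 as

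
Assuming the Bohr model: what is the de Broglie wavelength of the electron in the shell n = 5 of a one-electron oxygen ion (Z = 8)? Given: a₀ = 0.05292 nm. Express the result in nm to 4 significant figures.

0.2078 nm

The Bohr quantisation condition is nλ = 2πr_n.
r_n = n²a₀/Z = 0.1654 nm
λ = 2πr_n/n = 2π·0.1654/5 = 0.2078 nm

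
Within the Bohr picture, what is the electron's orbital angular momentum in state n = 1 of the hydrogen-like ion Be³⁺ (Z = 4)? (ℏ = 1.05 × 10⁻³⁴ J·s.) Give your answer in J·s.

1.05 × 10⁻³⁴ J·s

L_n = nℏ = 1 × 1.05 × 10⁻³⁴ = 1.05 × 10⁻³⁴ J·s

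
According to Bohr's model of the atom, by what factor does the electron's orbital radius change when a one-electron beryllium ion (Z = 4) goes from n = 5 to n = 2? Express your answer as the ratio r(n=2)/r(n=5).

4/25

r ∝ Z^-1 · n^2; with Z fixed, r ∝ n^2.
r(n=2)/r(n=5) = (2/5)^2 = 4/25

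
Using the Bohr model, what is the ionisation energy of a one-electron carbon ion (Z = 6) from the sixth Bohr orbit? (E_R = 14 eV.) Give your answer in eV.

E_n = −E_R·Z²/n² = −14 × 6²/6² eV = -14 eV
Ionisation energy = −E_n = 14 eV

14 eV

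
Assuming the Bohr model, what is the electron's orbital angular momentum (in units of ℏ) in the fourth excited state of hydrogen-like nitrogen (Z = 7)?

L_n = nℏ, so L/ℏ = n = 5.

5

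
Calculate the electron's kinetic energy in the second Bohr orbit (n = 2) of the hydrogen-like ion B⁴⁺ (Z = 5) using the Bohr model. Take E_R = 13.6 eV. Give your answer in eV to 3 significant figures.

For a Coulomb orbit the virial theorem gives K = −E_n.
E_n = −E_R·Z²/n², so K = E_R·Z²/n² = 13.6 × 5²/2² = 85.0 eV

85.0 eV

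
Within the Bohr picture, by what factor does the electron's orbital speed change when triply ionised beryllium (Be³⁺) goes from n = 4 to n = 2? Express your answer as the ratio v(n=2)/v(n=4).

2

v ∝ Z^1 · n^-1; with Z fixed, v ∝ n^-1.
v(n=2)/v(n=4) = (2/4)^-1 = 2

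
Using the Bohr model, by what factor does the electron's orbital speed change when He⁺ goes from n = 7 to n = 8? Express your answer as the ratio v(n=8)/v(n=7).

7/8

v ∝ Z^1 · n^-1; with Z fixed, v ∝ n^-1.
v(n=8)/v(n=7) = (8/7)^-1 = 7/8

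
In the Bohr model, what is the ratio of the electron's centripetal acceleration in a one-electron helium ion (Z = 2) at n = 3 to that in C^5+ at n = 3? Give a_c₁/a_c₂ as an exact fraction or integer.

1/27

a_c ∝ Z^3 · n^-4
a_c₁/a_c₂ = (2/6)^3 · (3/3)^-4 = 1/27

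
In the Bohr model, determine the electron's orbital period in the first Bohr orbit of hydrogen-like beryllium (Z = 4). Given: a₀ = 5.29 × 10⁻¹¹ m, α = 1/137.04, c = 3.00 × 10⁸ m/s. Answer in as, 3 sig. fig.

9.49 as

r = n²a₀/Z = 1²·5.29 × 10⁻¹¹/4 = 1.32 × 10⁻¹¹ m
v = Zαc/n = 4·0.00730·3.00 × 10⁸/1 = 8.76 × 10⁶ m/s
T = 2πr/v = 9.49 × 10⁻¹⁸ s = 9.49 as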